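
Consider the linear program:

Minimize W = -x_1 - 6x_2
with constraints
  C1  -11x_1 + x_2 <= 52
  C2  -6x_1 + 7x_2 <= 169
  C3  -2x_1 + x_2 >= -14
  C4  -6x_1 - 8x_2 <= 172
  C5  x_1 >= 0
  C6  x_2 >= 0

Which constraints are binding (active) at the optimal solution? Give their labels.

Extreme points and W = -x_1 - 6x_2:
  (267/8, 211/4) → W = -2799/8
  (0, 169/7) → W = -1014/7
  (7, 0) → W = -7
  (0, 0) → W = 0

The minimum is at (267/8, 211/4). Substituting into each constraint, equality holds for C2 and C3; the remaining constraints have slack.

C2 and C3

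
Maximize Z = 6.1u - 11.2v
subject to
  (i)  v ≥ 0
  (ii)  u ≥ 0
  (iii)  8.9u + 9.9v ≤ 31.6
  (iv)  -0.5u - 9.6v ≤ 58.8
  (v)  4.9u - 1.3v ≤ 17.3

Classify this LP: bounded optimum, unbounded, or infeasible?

Extreme points and Z = 6.1u - 11.2v:
  (0, 0) → Z = 0
  (173/49, 0) → Z = 10553/490
  (0, 316/99) → Z = -17696/495
  (21235/6008, 87/6008) → Z = 1285591/60080
The feasible region has finitely many vertices and no improving ray; the maximum is 10553/490 at (173/49, 0).

bounded optimum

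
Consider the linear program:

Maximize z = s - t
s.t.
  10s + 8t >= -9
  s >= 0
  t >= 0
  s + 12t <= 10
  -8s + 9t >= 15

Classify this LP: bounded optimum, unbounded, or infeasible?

The boundaries 10s + 8t = -9 and s + 12t = 10 meet at (-47/28, 109/112), but that point violates s ≥ 0. Every candidate vertex is excluded by some other constraint, so the feasible region is empty.

infeasible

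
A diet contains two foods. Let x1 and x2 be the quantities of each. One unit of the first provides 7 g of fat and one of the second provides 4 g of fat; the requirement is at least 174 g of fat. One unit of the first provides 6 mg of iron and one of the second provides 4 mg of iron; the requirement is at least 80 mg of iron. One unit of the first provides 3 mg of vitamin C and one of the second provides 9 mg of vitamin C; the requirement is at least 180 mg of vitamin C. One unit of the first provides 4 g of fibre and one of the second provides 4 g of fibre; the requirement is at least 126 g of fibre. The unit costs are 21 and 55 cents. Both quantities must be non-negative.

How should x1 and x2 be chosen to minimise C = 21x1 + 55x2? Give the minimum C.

x1 = 69/4, x2 = 57/4, minimum C = 1146

Corner points and C = 21x1 + 55x2:
  (0, 87/2) → C = 4785/2
  (60, 0) → C = 1260
  (16, 31/2) → C = 2377/2
  (69/4, 57/4) → C = 1146
The feasible region is unbounded (it extends along (0, 1), (1, 0)), but C strictly increases along every unbounded feasible direction, so there is no improving ray and the minimum is attained at a vertex.

The binding constraints are 3x1 + 9x2 = 180 and 4x1 + 4x2 = 126.
Solving simultaneously gives x1 = 69/4, x2 = 57/4.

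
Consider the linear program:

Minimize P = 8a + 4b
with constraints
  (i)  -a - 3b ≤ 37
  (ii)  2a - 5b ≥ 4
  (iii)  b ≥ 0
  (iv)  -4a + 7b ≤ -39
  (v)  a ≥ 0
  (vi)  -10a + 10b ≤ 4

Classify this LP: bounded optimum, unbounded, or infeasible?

bounded optimum

Extreme points and P = 8a + 4b:
  (167/6, 31/3) → P = 264
  (39/4, 0) → P = 78
The feasible region has finitely many vertices and no improving ray; the minimum is 78 at (39/4, 0).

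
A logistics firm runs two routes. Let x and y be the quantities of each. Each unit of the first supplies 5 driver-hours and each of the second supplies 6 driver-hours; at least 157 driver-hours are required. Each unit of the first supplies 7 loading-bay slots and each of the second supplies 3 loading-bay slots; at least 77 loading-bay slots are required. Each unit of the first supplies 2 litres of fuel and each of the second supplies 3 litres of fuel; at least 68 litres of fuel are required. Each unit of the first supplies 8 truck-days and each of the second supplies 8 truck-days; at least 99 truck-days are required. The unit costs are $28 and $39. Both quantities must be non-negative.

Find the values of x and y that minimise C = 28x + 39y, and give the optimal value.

Feasible corners and C = 28x + 39y:
  (0, 157/6) → C = 2041/2
  (34, 0) → C = 952
  (21, 26/3) → C = 926
The feasible region is unbounded (it extends along (0, 1), (1, 0)), but C strictly increases along every unbounded feasible direction, so there is no improving ray and the minimum is attained at a vertex.

The optimum lies where 5x + 6y = 157 and 2x + 3y = 68.
Solving simultaneously gives x = 21, y = 26/3.

x = 21, y = 26/3, minimum C = 926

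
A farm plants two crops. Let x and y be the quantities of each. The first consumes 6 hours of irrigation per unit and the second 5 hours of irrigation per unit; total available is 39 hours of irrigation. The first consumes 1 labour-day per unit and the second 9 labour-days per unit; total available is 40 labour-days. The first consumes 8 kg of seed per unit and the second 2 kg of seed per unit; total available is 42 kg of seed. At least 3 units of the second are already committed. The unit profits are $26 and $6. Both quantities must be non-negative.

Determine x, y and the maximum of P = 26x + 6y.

x = 4, y = 3, maximum P = 122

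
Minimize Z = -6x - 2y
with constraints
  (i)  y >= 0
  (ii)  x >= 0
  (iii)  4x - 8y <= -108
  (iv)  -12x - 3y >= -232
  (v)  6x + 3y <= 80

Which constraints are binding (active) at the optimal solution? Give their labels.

Corner points and Z = -6x - 2y:
  (0, 27/2) → Z = -27
  (0, 80/3) → Z = -160/3
  (79/15, 242/15) → Z = -958/15

The minimum is at (79/15, 242/15). Substituting into each constraint, equality holds for (iii) and (v); the remaining constraints have slack.

(iii) and (v)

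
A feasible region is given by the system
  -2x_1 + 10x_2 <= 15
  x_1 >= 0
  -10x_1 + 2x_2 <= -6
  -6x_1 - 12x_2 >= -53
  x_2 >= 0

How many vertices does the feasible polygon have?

4

Of the 10 pairwise boundary intersections, those satisfying every inequality are:
  (15/16, 27/16)
  (25/6, 7/3)
  (3/5, 0)
  (53/6, 0)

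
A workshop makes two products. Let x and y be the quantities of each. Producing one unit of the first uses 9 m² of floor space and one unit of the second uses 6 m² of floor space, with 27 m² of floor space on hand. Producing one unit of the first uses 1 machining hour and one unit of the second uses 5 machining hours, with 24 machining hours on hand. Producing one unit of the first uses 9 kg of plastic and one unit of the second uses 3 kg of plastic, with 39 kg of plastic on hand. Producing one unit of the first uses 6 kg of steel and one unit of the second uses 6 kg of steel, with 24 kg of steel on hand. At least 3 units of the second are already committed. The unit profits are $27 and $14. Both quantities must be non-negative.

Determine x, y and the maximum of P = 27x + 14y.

x = 1, y = 3, maximum P = 69

Extreme points and P = 27x + 14y:
  (0, 4) → P = 56
  (0, 3) → P = 42
  (1, 3) → P = 69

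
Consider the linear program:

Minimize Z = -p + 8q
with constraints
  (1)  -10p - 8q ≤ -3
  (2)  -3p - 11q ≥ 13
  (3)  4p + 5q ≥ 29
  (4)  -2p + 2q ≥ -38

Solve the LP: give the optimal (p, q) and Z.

Extreme points and Z = -p + 8q:
  (384/29, -139/29) → Z = -1496/29
  (14, -5) → Z = -54
  (124/9, -47/9) → Z = -500/9

The optimum lies where 4p + 5q = 29 and -2p + 2q = -38.
Solving simultaneously gives p = 124/9, q = -47/9.

p = 124/9, q = -47/9, minimum Z = -500/9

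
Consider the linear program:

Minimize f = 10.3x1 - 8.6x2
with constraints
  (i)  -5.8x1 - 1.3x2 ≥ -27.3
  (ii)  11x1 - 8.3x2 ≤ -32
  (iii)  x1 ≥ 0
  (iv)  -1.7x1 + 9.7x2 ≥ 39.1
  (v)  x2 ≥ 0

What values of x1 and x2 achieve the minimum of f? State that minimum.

x1 = 0, x2 = 21, minimum f = -180.6

Vertices and f = 10.3x1 - 8.6x2:
  (18499/6244, 24295/3122) → f = -2273343/62440
  (0, 21) → f = -903/5
  (1413/9259, 37570/9259) → f = -3085481/92590
  (0, 391/97) → f = -16813/485

The optimum lies where -5.8x1 - 1.3x2 = -27.3 and x1 = 0.
Solving simultaneously gives x1 = 0, x2 = 21.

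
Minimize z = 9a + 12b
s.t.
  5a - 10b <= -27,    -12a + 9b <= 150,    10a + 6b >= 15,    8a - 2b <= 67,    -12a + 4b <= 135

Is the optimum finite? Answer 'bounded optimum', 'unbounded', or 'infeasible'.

bounded optimum

Vertices and z = 9a + 12b:
  (-6/65, 69/26) → z = 2016/65
  (362/35, 551/70) → z = 6564/35
  (-85/18, 280/27) → z = 1475/18
  (301/16, 167/4) → z = 10725/16
The feasible region has finitely many vertices and no improving ray; the minimum is 2016/65 at (-6/65, 69/26).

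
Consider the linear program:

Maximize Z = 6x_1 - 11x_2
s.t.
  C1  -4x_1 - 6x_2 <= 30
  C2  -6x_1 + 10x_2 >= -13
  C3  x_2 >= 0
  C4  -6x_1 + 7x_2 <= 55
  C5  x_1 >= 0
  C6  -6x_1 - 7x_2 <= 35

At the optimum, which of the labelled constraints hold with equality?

C2 and C3

Feasible corners and Z = 6x_1 - 11x_2:
  (13/6, 0) → Z = 13
  (0, 0) → Z = 0
  (0, 55/7) → Z = -605/7
The feasible region is unbounded (it extends along (7, 6), (5, 3)), but Z strictly decreases along every unbounded feasible direction, so there is no improving ray and the maximum is attained at a vertex.

The maximum is at (13/6, 0). Substituting into each constraint, equality holds for C2 and C3; the remaining constraints have slack.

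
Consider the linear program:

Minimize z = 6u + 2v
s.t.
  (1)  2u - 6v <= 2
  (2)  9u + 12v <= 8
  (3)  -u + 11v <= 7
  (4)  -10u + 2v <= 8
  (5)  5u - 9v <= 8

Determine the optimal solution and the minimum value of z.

Corner points and z = 6u + 2v:
  (12/13, -1/39) → z = 214/39
  (-13/14, -9/14) → z = -48/7
  (4/111, 71/111) → z = 166/111
  (-37/54, 31/54) → z = -80/27

The optimum lies where 2u - 6v = 2 and -10u + 2v = 8.
Solving simultaneously gives u = -13/14, v = -9/14.

u = -13/14, v = -9/14, minimum z = -48/7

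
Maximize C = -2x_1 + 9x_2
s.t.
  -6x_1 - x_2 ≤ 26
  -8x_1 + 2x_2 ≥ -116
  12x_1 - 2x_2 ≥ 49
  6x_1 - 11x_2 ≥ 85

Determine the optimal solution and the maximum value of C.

x_1 = 553/38, x_2 = 4/19, maximum C = -517/19

Extreme points and C = -2x_1 + 9x_2:
  (16/5, -226/5) → C = -2066/5
  (-1/8, -101/4) → C = -227
  (553/38, 4/19) → C = -517/19
  (123/40, -121/20) → C = -303/5

The optimum lies where -8x_1 + 2x_2 = -116 and 6x_1 - 11x_2 = 85.
Solving simultaneously gives x_1 = 553/38, x_2 = 4/19.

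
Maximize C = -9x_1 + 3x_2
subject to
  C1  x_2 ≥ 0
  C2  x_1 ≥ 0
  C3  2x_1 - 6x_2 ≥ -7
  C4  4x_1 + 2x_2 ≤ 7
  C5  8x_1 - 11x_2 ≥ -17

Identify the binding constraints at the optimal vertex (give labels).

Feasible corners and C = -9x_1 + 3x_2:
  (0, 0) → C = 0
  (7/4, 0) → C = -63/4
  (0, 7/6) → C = 7/2
  (1, 3/2) → C = -9/2

The maximum is at (0, 7/6). Substituting into each constraint, equality holds for C2 and C3; the remaining constraints have slack.

C2 and C3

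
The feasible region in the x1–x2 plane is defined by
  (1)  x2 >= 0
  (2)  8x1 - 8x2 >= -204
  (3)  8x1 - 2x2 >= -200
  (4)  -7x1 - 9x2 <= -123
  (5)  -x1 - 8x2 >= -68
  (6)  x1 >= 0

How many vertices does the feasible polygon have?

Pairwise boundary intersections that survive every other constraint:
  (123/7, 0)
  (68, 0)
  (372/47, 353/47)

3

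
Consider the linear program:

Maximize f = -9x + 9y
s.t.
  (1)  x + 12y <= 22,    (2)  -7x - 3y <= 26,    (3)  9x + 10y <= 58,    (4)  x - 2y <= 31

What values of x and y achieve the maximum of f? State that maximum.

x = -14/3, y = 20/9, maximum f = 62

Vertices and f = -9x + 9y:
  (-14/3, 20/9) → f = 62
  (34/7, 10/7) → f = -216/7
  (41/17, -243/17) → f = -2556/17
  (213/14, -221/28) → f = -5823/28

The binding constraints are x + 12y = 22 and -7x - 3y = 26.
Solving simultaneously gives x = -14/3, y = 20/9.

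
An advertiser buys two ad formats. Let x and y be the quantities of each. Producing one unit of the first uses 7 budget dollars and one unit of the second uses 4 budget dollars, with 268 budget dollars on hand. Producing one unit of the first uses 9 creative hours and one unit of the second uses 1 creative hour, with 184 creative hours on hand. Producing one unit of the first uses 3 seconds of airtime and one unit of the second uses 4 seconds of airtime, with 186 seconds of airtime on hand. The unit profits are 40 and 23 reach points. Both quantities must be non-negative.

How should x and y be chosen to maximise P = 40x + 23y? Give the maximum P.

x = 50/3, y = 34, maximum P = 4346/3

Corner points and P = 40x + 23y:
  (0, 0) → P = 0
  (0, 93/2) → P = 2139/2
  (184/9, 0) → P = 7360/9
  (50/3, 34) → P = 4346/3

The optimum lies where 9x + y = 184 and 3x + 4y = 186.
Solving simultaneously gives x = 50/3, y = 34.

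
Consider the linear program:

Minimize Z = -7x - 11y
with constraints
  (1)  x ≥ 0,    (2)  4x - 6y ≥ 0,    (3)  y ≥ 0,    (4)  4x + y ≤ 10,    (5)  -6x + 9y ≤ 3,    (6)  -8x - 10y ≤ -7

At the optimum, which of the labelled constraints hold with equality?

Extreme points and Z = -7x - 11y:
  (15/7, 10/7) → Z = -215/7
  (21/44, 7/22) → Z = -301/44
  (5/2, 0) → Z = -35/2
  (7/8, 0) → Z = -49/8

The minimum is at (15/7, 10/7). Substituting into each constraint, equality holds for (2) and (4); the remaining constraints have slack.

(2) and (4)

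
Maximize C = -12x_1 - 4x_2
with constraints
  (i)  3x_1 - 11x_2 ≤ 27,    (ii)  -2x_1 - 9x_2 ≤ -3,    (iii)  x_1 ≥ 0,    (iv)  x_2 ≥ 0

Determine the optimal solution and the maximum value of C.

Feasible corners and C = -12x_1 - 4x_2:
  (9, 0) → C = -108
  (0, 1/3) → C = -4/3
  (3/2, 0) → C = -18
The feasible region is unbounded (it extends along (0, 1), (11, 3)), but C strictly decreases along every unbounded feasible direction, so there is no improving ray and the maximum is attained at a vertex.

x_1 = 0, x_2 = 1/3, maximum C = -4/3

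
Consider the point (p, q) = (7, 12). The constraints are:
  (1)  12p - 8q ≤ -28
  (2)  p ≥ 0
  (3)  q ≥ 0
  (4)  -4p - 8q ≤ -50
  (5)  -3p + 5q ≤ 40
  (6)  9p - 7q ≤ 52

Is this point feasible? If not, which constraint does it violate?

Constraint (1): 12p - 8q = -12, which is not ≤ -28. All other constraints are satisfied.

not feasible — violates (1)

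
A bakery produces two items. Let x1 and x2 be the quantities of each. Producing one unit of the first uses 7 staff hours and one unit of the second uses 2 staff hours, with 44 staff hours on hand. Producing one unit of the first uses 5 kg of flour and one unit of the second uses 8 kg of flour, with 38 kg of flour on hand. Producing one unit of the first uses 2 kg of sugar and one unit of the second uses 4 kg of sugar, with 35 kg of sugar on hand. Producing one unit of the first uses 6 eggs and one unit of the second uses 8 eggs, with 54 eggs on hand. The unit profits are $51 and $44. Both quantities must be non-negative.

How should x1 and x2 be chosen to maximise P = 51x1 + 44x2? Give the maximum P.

Vertices and P = 51x1 + 44x2:
  (0, 0) → P = 0
  (0, 19/4) → P = 209
  (44/7, 0) → P = 2244/7
  (6, 1) → P = 350

At the optimal vertex, 7x1 + 2x2 = 44 and 5x1 + 8x2 = 38.
Solving simultaneously gives x1 = 6, x2 = 1.

x1 = 6, x2 = 1, maximum P = 350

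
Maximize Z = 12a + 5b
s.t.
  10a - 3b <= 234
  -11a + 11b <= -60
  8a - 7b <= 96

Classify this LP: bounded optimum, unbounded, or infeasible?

Feasible corners and Z = 12a + 5b:
  (342/11, 282/11) → Z = 5514/11
  (675/23, 456/23) → Z = 10380/23
The feasible region has finitely many vertices and no improving ray; the maximum is 5514/11 at (342/11, 282/11).

bounded optimum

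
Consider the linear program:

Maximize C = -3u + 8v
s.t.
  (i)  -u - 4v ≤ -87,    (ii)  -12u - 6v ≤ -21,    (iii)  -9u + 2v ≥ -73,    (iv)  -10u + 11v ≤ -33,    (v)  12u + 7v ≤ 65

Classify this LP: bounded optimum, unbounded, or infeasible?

infeasible

The boundaries -u - 4v = -87 and -12u - 6v = -21 meet at (-73/7, 341/14), but that point violates -10u + 11v ≤ -33. Every candidate vertex is excluded by some other constraint, so the feasible region is empty.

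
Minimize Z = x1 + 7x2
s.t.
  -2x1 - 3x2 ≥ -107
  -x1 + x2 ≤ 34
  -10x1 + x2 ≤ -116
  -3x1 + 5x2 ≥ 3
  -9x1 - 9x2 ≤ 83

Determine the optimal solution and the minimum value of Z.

The optimum lies where -10x1 + x2 = -116 and -3x1 + 5x2 = 3.
Solving simultaneously gives x1 = 583/47, x2 = 378/47.

x1 = 583/47, x2 = 378/47, minimum Z = 3229/47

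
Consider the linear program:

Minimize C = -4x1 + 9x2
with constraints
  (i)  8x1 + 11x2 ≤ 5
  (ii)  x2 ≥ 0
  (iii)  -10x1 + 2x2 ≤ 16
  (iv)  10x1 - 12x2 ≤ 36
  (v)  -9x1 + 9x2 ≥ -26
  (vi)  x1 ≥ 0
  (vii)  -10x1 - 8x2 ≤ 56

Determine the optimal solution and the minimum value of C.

x1 = 5/8, x2 = 0, minimum C = -5/2

Feasible corners and C = -4x1 + 9x2:
  (5/8, 0) → C = -5/2
  (0, 5/11) → C = 45/11
  (0, 0) → C = 0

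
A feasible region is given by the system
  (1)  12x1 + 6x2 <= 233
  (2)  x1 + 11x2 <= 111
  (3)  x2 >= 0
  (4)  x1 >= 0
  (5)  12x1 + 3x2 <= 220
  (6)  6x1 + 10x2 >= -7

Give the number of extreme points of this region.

5

The feasible vertices (each the meet of two boundaries and inside every other half-plane) are:
  (271/18, 157/18)
  (69/4, 13/3)
  (0, 111/11)
  (0, 0)
  (55/3, 0)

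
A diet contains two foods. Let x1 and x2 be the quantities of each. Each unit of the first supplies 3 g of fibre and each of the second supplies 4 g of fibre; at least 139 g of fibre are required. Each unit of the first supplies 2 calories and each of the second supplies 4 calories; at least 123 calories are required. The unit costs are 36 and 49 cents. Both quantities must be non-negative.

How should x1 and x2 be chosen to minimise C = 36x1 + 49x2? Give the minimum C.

Vertices and C = 36x1 + 49x2:
  (0, 139/4) → C = 6811/4
  (123/2, 0) → C = 2214
  (16, 91/4) → C = 6763/4
The feasible region is unbounded (it extends along (0, 1), (1, 0)), but C strictly increases along every unbounded feasible direction, so there is no improving ray and the minimum is attained at a vertex.

x1 = 16, x2 = 91/4, minimum C = 6763/4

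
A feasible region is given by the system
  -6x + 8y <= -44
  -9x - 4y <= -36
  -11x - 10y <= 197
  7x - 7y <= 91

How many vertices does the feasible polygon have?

3

The feasible vertices (each the meet of two boundaries and inside every other half-plane) are:
  (29/6, -15/8)
  (30, 17)
  (88/13, -81/13)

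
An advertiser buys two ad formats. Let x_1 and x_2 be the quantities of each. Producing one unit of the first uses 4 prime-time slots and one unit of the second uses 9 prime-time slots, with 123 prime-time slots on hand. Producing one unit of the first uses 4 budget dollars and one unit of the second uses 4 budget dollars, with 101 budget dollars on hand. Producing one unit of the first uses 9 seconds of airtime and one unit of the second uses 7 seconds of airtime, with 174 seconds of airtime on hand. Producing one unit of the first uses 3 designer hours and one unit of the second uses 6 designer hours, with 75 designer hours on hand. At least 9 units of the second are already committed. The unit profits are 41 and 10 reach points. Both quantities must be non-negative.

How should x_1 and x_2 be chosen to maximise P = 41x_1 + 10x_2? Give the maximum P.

x_1 = 7, x_2 = 9, maximum P = 377

The optimum lies where 3x_1 + 6x_2 = 75 and x_2 = 9.
Solving simultaneously gives x_1 = 7, x_2 = 9.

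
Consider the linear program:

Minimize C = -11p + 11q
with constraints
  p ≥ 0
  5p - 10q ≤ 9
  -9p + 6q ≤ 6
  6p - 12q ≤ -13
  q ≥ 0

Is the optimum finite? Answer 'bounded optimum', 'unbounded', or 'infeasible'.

From the feasible point (1/12, 9/8), moving in the direction (10, 5) keeps every constraint satisfied while C decreases without bound.

unbounded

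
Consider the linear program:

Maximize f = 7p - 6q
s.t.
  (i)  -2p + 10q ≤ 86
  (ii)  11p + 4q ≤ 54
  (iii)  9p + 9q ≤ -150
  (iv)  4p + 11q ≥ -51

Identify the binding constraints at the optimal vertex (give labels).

(iii) and (iv)

Feasible corners and f = 7p - 6q:
  (-379/18, 79/18) → f = -3127/18
  (-728/31, 121/31) → f = -5822/31
  (-397/21, 47/21) → f = -3061/21

The maximum is at (-397/21, 47/21). Substituting into each constraint, equality holds for (iii) and (iv); the remaining constraints have slack.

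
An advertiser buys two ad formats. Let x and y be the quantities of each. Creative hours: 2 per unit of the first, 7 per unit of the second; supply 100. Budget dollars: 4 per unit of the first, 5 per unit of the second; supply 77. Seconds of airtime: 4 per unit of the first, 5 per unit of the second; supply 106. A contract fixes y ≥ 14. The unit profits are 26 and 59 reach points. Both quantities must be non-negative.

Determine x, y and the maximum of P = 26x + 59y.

Vertices and P = 26x + 59y:
  (0, 100/7) → P = 5900/7
  (0, 14) → P = 826
  (1, 14) → P = 852

x = 1, y = 14, maximum P = 852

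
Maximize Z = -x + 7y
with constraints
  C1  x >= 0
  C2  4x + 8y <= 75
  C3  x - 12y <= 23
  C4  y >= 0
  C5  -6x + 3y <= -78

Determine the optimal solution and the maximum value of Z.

x = 283/20, y = 23/10, maximum Z = 39/20

Vertices and Z = -x + 7y:
  (75/4, 0) → Z = -75/4
  (283/20, 23/10) → Z = 39/20
  (13, 0) → Z = -13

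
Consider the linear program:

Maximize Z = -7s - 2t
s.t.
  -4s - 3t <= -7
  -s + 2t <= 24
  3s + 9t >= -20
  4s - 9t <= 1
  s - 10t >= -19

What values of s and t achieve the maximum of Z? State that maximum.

Corner points and Z = -7s - 2t:
  (11/8, 1/2) → Z = -85/8
  (13/43, 83/43) → Z = -257/43
  (181/31, 77/31) → Z = -1421/31

The binding constraints are -4s - 3t = -7 and s - 10t = -19.
Solving simultaneously gives s = 13/43, t = 83/43.

s = 13/43, t = 83/43, maximum Z = -257/43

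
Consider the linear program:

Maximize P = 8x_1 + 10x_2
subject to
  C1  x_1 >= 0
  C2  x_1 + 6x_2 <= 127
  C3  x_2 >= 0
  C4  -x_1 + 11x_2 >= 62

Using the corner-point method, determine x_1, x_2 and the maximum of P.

Feasible corners and P = 8x_1 + 10x_2:
  (0, 127/6) → P = 635/3
  (0, 62/11) → P = 620/11
  (1025/17, 189/17) → P = 10090/17

x_1 = 1025/17, x_2 = 189/17, maximum P = 10090/17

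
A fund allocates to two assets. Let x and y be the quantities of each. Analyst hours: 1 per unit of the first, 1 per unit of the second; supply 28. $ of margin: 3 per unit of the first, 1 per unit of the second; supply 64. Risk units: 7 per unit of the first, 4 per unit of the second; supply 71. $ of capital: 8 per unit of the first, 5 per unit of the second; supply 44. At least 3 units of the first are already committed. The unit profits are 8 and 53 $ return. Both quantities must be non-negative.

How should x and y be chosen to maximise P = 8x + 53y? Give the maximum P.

Vertices and P = 8x + 53y:
  (11/2, 0) → P = 44
  (3, 0) → P = 24
  (3, 4) → P = 236

x = 3, y = 4, maximum P = 236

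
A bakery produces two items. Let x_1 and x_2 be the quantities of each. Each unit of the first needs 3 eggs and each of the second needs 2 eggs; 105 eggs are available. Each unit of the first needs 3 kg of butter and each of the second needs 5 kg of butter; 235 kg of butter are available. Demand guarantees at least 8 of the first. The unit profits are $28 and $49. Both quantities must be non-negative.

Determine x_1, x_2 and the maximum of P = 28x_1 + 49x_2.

x_1 = 8, x_2 = 81/2, maximum P = 4417/2

Corner points and P = 28x_1 + 49x_2:
  (35, 0) → P = 980
  (8, 0) → P = 224
  (8, 81/2) → P = 4417/2

The binding constraints are 3x_1 + 2x_2 = 105 and x_1 = 8.
Solving simultaneously gives x_1 = 8, x_2 = 81/2.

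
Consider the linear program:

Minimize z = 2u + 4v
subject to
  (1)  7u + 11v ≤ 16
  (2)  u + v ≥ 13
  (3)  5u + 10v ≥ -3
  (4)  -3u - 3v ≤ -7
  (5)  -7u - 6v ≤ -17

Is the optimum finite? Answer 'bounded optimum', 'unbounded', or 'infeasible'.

The boundaries 7u + 11v = 16 and u + v = 13 meet at (127/4, -75/4), but that point violates 5u + 10v ≥ -3. Every candidate vertex is excluded by some other constraint, so the feasible region is empty.

infeasible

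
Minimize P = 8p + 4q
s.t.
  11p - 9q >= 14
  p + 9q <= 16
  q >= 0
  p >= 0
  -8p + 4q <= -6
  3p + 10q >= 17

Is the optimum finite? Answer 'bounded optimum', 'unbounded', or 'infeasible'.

Corner points and P = 8p + 4q:
  (5/2, 3/2) → P = 26
  (293/137, 145/137) → P = 2924/137
  (16, 0) → P = 128
  (17/3, 0) → P = 136/3
The feasible region has finitely many vertices and no improving ray; the minimum is 2924/137 at (293/137, 145/137).

bounded optimum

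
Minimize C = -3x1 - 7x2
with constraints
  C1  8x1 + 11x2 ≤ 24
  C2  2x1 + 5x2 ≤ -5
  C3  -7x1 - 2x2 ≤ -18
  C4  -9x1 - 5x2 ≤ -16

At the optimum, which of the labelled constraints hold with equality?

C1 and C2

Vertices and C = -3x1 - 7x2:
  (175/18, -44/9) → C = 91/18
  (100/31, -71/31) → C = 197/31
  (58/17, -50/17) → C = 176/17
The feasible region is unbounded (it extends along (5, -9), (11, -8)), but C strictly increases along every unbounded feasible direction, so there is no improving ray and the minimum is attained at a vertex.

The minimum is at (175/18, -44/9). Substituting into each constraint, equality holds for C1 and C2; the remaining constraints have slack.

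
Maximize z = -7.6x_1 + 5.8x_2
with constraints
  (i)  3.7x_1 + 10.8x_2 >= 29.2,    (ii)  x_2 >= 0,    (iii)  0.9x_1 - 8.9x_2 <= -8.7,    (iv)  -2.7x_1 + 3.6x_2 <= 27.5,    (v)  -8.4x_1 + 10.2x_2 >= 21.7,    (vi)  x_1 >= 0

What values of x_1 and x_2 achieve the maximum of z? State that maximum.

x_1 = 0, x_2 = 275/36, maximum z = 1595/36

Feasible corners and z = -7.6x_1 + 5.8x_2:
  (1058/2141, 32557/12846) → z = 702929/64230
  (0, 73/27) → z = 2117/135
  (3373/45, 5747/90) → z = -1993/10
  (0, 275/36) → z = 1595/36

At the optimal vertex, -2.7x_1 + 3.6x_2 = 27.5 and x_1 = 0.
Solving simultaneously gives x_1 = 0, x_2 = 275/36.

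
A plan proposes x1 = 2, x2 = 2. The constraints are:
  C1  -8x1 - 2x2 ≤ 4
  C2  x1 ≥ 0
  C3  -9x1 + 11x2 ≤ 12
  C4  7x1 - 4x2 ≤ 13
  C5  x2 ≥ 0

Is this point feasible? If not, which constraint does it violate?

C1: -20 ≤ 4 ✓
C2: 2 ≥ 0 ✓
C3: 4 ≤ 12 ✓
C4: 6 ≤ 13 ✓
C5: 2 ≥ 0 ✓

feasible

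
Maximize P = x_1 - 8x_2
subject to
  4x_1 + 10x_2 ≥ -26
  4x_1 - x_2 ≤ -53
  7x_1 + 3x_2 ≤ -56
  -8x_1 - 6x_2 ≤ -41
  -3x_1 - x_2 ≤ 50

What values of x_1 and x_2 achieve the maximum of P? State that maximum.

x_1 = -51/2, x_2 = 245/6, maximum P = -2113/6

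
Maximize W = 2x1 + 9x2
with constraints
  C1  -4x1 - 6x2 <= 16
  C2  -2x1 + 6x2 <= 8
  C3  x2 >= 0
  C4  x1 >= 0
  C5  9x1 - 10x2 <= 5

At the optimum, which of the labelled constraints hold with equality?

C2 and C5

Extreme points and W = 2x1 + 9x2:
  (0, 4/3) → W = 12
  (55/17, 41/17) → W = 479/17
  (0, 0) → W = 0
  (5/9, 0) → W = 10/9

The maximum is at (55/17, 41/17). Substituting into each constraint, equality holds for C2 and C5; the remaining constraints have slack.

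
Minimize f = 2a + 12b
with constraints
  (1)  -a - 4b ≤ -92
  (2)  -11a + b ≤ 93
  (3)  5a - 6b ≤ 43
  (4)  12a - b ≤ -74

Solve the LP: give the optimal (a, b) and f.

a = -204/49, b = 1178/49, minimum f = 13728/49

Corner points and f = 2a + 12b:
  (-56/9, 221/9) → f = 2540/9
  (-204/49, 1178/49) → f = 13728/49
  (19, 302) → f = 3662

At the optimal vertex, -a - 4b = -92 and 12a - b = -74.
Solving simultaneously gives a = -204/49, b = 1178/49.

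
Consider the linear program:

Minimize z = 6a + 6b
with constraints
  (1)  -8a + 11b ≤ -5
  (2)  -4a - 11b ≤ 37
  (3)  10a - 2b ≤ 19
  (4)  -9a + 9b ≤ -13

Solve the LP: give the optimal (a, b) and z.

a = -38/27, b = -77/27, minimum z = -230/9

Extreme points and z = 6a + 6b:
  (135/118, -223/59) → z = -933/59
  (-38/27, -77/27) → z = -230/9
  (145/72, 41/72) → z = 31/2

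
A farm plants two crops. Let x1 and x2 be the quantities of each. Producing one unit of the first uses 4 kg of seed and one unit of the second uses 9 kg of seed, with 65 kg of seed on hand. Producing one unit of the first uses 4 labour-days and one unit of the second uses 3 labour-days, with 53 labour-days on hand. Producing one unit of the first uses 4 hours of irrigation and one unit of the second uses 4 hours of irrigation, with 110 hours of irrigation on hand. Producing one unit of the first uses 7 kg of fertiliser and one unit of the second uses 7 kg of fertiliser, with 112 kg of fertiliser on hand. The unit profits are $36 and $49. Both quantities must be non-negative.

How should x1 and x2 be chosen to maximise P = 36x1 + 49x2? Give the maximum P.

x1 = 47/4, x2 = 2, maximum P = 521

Corner points and P = 36x1 + 49x2:
  (0, 0) → P = 0
  (0, 65/9) → P = 3185/9
  (53/4, 0) → P = 477
  (47/4, 2) → P = 521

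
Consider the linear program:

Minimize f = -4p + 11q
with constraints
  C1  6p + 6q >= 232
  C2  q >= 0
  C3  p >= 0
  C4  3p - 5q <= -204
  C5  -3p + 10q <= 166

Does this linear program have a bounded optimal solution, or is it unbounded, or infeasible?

infeasible

The boundaries 6p + 6q = 232 and q = 0 meet at (116/3, 0), but that point violates 3p - 5q ≤ -204. Every candidate vertex is excluded by some other constraint, so the feasible region is empty.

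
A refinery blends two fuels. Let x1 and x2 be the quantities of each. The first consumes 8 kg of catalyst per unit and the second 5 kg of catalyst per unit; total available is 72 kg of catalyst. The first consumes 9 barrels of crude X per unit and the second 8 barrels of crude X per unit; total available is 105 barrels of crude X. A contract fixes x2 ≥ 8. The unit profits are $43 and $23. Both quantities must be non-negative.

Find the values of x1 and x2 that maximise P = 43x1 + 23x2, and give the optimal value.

Extreme points and P = 43x1 + 23x2:
  (0, 105/8) → P = 2415/8
  (0, 8) → P = 184
  (51/19, 192/19) → P = 6609/19
  (4, 8) → P = 356

x1 = 4, x2 = 8, maximum P = 356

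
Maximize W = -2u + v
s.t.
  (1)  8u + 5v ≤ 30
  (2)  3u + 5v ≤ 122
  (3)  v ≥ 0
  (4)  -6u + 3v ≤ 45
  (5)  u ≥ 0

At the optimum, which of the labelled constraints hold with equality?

(1) and (5)

Vertices and W = -2u + v:
  (15/4, 0) → W = -15/2
  (0, 6) → W = 6
  (0, 0) → W = 0

The maximum is at (0, 6). Substituting into each constraint, equality holds for (1) and (5); the remaining constraints have slack.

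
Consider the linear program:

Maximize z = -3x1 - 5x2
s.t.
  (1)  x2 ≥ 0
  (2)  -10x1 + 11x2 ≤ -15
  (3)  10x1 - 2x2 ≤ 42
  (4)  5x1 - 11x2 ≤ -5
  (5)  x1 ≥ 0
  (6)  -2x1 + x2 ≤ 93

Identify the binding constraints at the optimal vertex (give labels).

Extreme points and z = -3x1 - 5x2:
  (24/5, 3) → z = -147/5
  (4, 25/11) → z = -257/11
  (118/25, 13/5) → z = -679/25

The maximum is at (4, 25/11). Substituting into each constraint, equality holds for (2) and (4); the remaining constraints have slack.

(2) and (4)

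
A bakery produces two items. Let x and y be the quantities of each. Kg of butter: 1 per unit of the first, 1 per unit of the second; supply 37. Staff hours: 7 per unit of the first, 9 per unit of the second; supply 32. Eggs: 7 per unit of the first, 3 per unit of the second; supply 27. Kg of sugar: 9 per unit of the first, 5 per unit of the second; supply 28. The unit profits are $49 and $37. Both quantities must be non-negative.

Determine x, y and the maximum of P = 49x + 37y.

Vertices and P = 49x + 37y:
  (0, 0) → P = 0
  (0, 32/9) → P = 1184/9
  (28/9, 0) → P = 1372/9
  (2, 2) → P = 172

The binding constraints are 7x + 9y = 32 and 9x + 5y = 28.
Solving simultaneously gives x = 2, y = 2.

x = 2, y = 2, maximum P = 172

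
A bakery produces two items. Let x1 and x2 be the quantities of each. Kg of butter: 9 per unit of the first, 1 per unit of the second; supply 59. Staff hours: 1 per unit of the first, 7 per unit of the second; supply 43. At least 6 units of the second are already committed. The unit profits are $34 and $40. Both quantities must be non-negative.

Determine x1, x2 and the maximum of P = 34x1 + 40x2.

x1 = 1, x2 = 6, maximum P = 274

Feasible corners and P = 34x1 + 40x2:
  (0, 43/7) → P = 1720/7
  (0, 6) → P = 240
  (1, 6) → P = 274

At the optimal vertex, x1 + 7x2 = 43 and x2 = 6.
Solving simultaneously gives x1 = 1, x2 = 6.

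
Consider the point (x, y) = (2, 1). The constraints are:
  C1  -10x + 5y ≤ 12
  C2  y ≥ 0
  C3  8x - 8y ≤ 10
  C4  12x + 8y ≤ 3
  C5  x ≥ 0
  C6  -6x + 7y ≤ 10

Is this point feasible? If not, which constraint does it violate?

not feasible — violates C4

Constraint C4: 12x + 8y = 32, which is not ≤ 3. All other constraints are satisfied.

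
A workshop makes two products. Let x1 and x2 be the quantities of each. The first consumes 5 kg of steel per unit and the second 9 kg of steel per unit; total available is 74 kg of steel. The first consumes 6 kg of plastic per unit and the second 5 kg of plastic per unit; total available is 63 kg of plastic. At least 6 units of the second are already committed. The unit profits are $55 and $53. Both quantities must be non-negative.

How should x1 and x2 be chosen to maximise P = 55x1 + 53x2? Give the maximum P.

Corner points and P = 55x1 + 53x2:
  (0, 74/9) → P = 3922/9
  (0, 6) → P = 318
  (4, 6) → P = 538

At the optimal vertex, 5x1 + 9x2 = 74 and x2 = 6.
Solving simultaneously gives x1 = 4, x2 = 6.

x1 = 4, x2 = 6, maximum P = 538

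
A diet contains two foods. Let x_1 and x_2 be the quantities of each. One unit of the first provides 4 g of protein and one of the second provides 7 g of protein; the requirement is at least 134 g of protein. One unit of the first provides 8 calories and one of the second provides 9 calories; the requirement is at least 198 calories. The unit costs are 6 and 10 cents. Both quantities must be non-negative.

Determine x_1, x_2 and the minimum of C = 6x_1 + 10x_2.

x_1 = 9, x_2 = 14, minimum C = 194

Vertices and C = 6x_1 + 10x_2:
  (0, 22) → C = 220
  (67/2, 0) → C = 201
  (9, 14) → C = 194
The feasible region is unbounded (it extends along (0, 1), (1, 0)), but C strictly increases along every unbounded feasible direction, so there is no improving ray and the minimum is attained at a vertex.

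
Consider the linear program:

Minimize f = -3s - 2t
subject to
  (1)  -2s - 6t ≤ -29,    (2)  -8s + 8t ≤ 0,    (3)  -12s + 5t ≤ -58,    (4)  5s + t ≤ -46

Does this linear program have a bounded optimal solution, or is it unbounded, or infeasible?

infeasible

The boundaries -2s - 6t = -29 and -12s + 5t = -58 meet at (493/82, 116/41), but that point violates 5s + t ≤ -46. Every candidate vertex is excluded by some other constraint, so the feasible region is empty.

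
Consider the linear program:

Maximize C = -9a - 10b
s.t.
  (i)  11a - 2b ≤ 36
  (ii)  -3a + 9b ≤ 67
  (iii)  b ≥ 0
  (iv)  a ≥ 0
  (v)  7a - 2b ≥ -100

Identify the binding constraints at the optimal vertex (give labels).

Vertices and C = -9a - 10b:
  (458/93, 845/93) → C = -12572/93
  (36/11, 0) → C = -324/11
  (0, 67/9) → C = -670/9
  (0, 0) → C = 0

The maximum is at (0, 0). Substituting into each constraint, equality holds for (iii) and (iv); the remaining constraints have slack.

(iii) and (iv)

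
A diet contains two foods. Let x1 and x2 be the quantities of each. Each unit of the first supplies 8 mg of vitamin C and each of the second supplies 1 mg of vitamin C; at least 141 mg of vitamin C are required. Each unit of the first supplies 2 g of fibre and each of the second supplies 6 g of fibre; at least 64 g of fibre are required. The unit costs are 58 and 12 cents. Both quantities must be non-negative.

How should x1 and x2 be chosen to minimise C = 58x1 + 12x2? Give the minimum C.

x1 = 17, x2 = 5, minimum C = 1046

The feasible region is unbounded (it extends along (0, 1), (1, 0)), but C strictly increases along every unbounded feasible direction, so there is no improving ray and the minimum is attained at a vertex.

At the optimal vertex, 8x1 + x2 = 141 and 2x1 + 6x2 = 64.
Solving simultaneously gives x1 = 17, x2 = 5.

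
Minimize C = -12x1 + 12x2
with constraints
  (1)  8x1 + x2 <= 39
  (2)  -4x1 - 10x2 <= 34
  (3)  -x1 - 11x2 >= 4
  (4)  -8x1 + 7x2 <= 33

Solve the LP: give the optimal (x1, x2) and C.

Vertices and C = -12x1 + 12x2:
  (106/19, -107/19) → C = -2556/19
  (433/87, -71/87) → C = -2016/29
  (-142/27, -35/27) → C = 428/9
  (-391/95, 1/95) → C = 4704/95

The binding constraints are 8x1 + x2 = 39 and -4x1 - 10x2 = 34.
Solving simultaneously gives x1 = 106/19, x2 = -107/19.

x1 = 106/19, x2 = -107/19, minimum C = -2556/19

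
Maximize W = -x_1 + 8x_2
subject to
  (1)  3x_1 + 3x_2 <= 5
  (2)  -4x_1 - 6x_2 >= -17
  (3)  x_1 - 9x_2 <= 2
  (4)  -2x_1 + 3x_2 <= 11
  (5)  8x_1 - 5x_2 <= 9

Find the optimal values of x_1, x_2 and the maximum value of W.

Vertices and W = -x_1 + 8x_2:
  (-6/5, 43/15) → W = 362/15
  (4/3, 1/3) → W = 4/3
  (-7, -1) → W = -1
  (71/67, -7/67) → W = -127/67

x_1 = -6/5, x_2 = 43/15, maximum W = 362/15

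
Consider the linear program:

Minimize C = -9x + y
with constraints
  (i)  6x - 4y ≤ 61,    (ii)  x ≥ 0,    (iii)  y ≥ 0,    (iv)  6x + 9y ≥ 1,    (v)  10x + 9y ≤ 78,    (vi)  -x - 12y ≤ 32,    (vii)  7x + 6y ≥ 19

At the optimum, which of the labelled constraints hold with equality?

Feasible corners and C = -9x + y:
  (0, 26/3) → C = 26/3
  (0, 19/6) → C = 19/6
  (39/5, 0) → C = -351/5
  (19/7, 0) → C = -171/7

The minimum is at (39/5, 0). Substituting into each constraint, equality holds for (iii) and (v); the remaining constraints have slack.

(iii) and (v)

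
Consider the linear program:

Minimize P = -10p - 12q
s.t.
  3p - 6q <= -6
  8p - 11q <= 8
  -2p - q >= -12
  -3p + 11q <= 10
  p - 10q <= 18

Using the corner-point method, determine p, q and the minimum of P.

p = -2/5, q = 4/5, minimum P = -28/5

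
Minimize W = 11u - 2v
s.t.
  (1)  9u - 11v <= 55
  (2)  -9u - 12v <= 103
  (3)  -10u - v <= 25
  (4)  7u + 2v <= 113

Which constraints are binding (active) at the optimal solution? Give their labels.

Vertices and W = 11u - 2v:
  (-220/119, -775/119) → W = -870/119
  (1353/95, 632/95) → W = 13619/95
  (-163/13, 1305/13) → W = -4403/13

The minimum is at (-163/13, 1305/13). Substituting into each constraint, equality holds for (3) and (4); the remaining constraints have slack.

(3) and (4)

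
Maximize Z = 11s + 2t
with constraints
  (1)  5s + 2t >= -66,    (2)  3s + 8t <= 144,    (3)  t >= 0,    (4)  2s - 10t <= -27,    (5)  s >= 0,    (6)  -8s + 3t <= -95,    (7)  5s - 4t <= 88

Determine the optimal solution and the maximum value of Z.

s = 320/13, t = 114/13, maximum Z = 3748/13

Vertices and Z = 11s + 2t:
  (1192/73, 867/73) → Z = 14846/73
  (320/13, 114/13) → Z = 3748/13
  (1031/74, 203/37) → Z = 12153/74
  (494/21, 311/42) → Z = 1915/7

The optimum lies where 3s + 8t = 144 and 5s - 4t = 88.
Solving simultaneously gives s = 320/13, t = 114/13.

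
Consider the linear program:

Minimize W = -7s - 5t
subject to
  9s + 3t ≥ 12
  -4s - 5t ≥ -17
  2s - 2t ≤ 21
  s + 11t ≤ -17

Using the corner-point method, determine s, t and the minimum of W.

Extreme points and W = -7s - 5t:
  (29/8, -55/8) → W = 9
  (61/32, -55/32) → W = -19/4
  (139/18, -25/9) → W = -241/6
  (272/39, -85/39) → W = -493/13

s = 139/18, t = -25/9, minimum W = -241/6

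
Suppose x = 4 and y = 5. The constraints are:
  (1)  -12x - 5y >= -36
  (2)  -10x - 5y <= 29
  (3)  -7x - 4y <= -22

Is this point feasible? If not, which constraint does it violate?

Constraint (1): -12x - 5y = -73, which is not ≥ -36. All other constraints are satisfied.

not feasible — violates (1)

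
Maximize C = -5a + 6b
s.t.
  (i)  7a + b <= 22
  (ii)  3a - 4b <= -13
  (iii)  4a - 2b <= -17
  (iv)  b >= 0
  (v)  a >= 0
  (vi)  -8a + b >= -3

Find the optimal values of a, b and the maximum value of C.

a = 0, b = 22, maximum C = 132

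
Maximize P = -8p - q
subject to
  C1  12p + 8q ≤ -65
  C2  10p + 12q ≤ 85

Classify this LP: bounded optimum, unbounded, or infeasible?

unbounded

From the feasible point (-365/16, 835/32), moving in the direction (-12, 10) keeps every constraint satisfied while P increases without bound.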